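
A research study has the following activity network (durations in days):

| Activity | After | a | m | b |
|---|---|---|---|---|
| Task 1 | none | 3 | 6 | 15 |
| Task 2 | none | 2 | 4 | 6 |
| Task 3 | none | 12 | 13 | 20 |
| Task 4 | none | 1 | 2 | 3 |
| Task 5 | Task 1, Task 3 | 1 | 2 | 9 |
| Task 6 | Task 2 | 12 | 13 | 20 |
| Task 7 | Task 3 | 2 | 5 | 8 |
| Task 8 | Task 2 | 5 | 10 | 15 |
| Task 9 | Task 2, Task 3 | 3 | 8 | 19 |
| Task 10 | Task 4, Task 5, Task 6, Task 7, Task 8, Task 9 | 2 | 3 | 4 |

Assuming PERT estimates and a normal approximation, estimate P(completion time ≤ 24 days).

te_Task 1 = (3 + 4·6 + 15)/6 = 42/6 = 7; σ²_Task 1 = ((15−3)/6)² = 4.000
te_Task 2 = (2 + 4·4 + 6)/6 = 24/6 = 4; σ²_Task 2 = ((6−2)/6)² = 0.444
te_Task 3 = (12 + 4·13 + 20)/6 = 84/6 = 14; σ²_Task 3 = ((20−12)/6)² = 1.778
te_Task 4 = (1 + 4·2 + 3)/6 = 12/6 = 2; σ²_Task 4 = ((3−1)/6)² = 0.111
te_Task 5 = (1 + 4·2 + 9)/6 = 18/6 = 3; σ²_Task 5 = ((9−1)/6)² = 1.778
te_Task 6 = (12 + 4·13 + 20)/6 = 84/6 = 14; σ²_Task 6 = ((20−12)/6)² = 1.778
te_Task 7 = (2 + 4·5 + 8)/6 = 30/6 = 5; σ²_Task 7 = ((8−2)/6)² = 1.000
te_Task 8 = (5 + 4·10 + 15)/6 = 60/6 = 10; σ²_Task 8 = ((15−5)/6)² = 2.778
te_Task 9 = (3 + 4·8 + 19)/6 = 54/6 = 9; σ²_Task 9 = ((19−3)/6)² = 7.111
te_Task 10 = (2 + 4·3 + 4)/6 = 18/6 = 3; σ²_Task 10 = ((4−2)/6)² = 0.111

Forward pass:
ES_Task 1 = 0; EF_Task 1 = 7
ES_Task 2 = 0; EF_Task 2 = 4
ES_Task 3 = 0; EF_Task 3 = 14
ES_Task 4 = 0; EF_Task 4 = 2
ES_Task 5 = max(EF_Task 1=7, EF_Task 3=14) = 14; EF_Task 5 = 14+3 = 17
ES_Task 6 = 4; EF_Task 6 = 4+14 = 18
ES_Task 7 = 14; EF_Task 7 = 14+5 = 19
ES_Task 8 = 4; EF_Task 8 = 4+10 = 14
ES_Task 9 = max(EF_Task 2=4, EF_Task 3=14) = 14; EF_Task 9 = 14+9 = 23
ES_Task 10 = max(EF_Task 4=2, EF_Task 5=17, EF_Task 6=18, EF_Task 7=19, EF_Task 8=14, EF_Task 9=23) = 23; EF_Task 10 = 23+3 = 26
Expected project duration μ = 26 days. Critical path: Task 3 → Task 9 → Task 10.

Variance along critical path = 1.778 + 7.111 + 0.111 = 9.000; σ = √9.000 = 3.000 days.
Z = (24 − 26) / 3.000 = -0.667
P(T ≤ 24) = Φ(-0.667) ≈ 0.252

0.252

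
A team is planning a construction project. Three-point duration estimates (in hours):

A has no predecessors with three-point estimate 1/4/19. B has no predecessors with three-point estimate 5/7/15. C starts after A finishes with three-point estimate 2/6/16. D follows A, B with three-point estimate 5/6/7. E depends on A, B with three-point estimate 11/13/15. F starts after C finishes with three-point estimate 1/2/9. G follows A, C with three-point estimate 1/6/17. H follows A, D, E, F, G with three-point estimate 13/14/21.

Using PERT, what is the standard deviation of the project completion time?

2.24 hours

te_A = (1 + 4·4 + 19)/6 = 36/6 = 6; σ²_A = ((19−1)/6)² = 9.000
te_B = (5 + 4·7 + 15)/6 = 48/6 = 8; σ²_B = ((15−5)/6)² = 2.778
te_C = (2 + 4·6 + 16)/6 = 42/6 = 7; σ²_C = ((16−2)/6)² = 5.444
te_D = (5 + 4·6 + 7)/6 = 36/6 = 6; σ²_D = ((7−5)/6)² = 0.111
te_E = (11 + 4·13 + 15)/6 = 78/6 = 13; σ²_E = ((15−11)/6)² = 0.444
te_F = (1 + 4·2 + 9)/6 = 18/6 = 3; σ²_F = ((9−1)/6)² = 1.778
te_G = (1 + 4·6 + 17)/6 = 42/6 = 7; σ²_G = ((17−1)/6)² = 7.111
te_H = (13 + 4·14 + 21)/6 = 90/6 = 15; σ²_H = ((21−13)/6)² = 1.778

Forward pass:
ES_A = 0; EF_A = 6
ES_B = 0; EF_B = 8
ES_C = 6; EF_C = 6+7 = 13
ES_D = max(EF_A=6, EF_B=8) = 8; EF_D = 8+6 = 14
ES_E = max(EF_A=6, EF_B=8) = 8; EF_E = 8+13 = 21
ES_F = 13; EF_F = 13+3 = 16
ES_G = max(EF_A=6, EF_C=13) = 13; EF_G = 13+7 = 20
ES_H = max(EF_A=6, EF_D=14, EF_E=21, EF_F=16, EF_G=20) = 21; EF_H = 21+15 = 36
Expected project duration μ = 36 hours. Critical path: B → E → H.

Variance along critical path = 2.778 + 0.444 + 1.778 = 5.000
σ = √5.000 = 2.236 hours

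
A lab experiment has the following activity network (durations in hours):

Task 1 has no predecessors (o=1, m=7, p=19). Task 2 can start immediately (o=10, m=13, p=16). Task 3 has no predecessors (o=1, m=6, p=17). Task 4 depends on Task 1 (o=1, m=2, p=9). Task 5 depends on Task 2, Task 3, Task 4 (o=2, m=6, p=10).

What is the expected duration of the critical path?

te_Task 1 = (1 + 4·7 + 19)/6 = 48/6 = 8
te_Task 2 = (10 + 4·13 + 16)/6 = 78/6 = 13
te_Task 3 = (1 + 4·6 + 17)/6 = 42/6 = 7
te_Task 4 = (1 + 4·2 + 9)/6 = 18/6 = 3
te_Task 5 = (2 + 4·6 + 10)/6 = 36/6 = 6

Forward pass:
ES_Task 1 = 0; EF_Task 1 = 8
ES_Task 2 = 0; EF_Task 2 = 13
ES_Task 3 = 0; EF_Task 3 = 7
ES_Task 4 = 8; EF_Task 4 = 8+3 = 11
ES_Task 5 = max(EF_Task 2=13, EF_Task 3=7, EF_Task 4=11) = 13; EF_Task 5 = 13+6 = 19
Expected project duration μ = 19 hours. Critical path: Task 2 → Task 5.

19 hours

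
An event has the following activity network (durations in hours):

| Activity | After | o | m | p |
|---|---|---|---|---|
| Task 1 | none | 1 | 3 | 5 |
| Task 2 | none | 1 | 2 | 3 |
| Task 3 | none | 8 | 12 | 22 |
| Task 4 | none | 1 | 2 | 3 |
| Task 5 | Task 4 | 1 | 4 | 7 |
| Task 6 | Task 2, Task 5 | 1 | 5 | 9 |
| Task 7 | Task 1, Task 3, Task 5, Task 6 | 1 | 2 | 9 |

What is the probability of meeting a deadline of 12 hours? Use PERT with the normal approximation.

te_Task 1 = (1 + 4·3 + 5)/6 = 18/6 = 3; σ²_Task 1 = ((5−1)/6)² = 0.444
te_Task 2 = (1 + 4·2 + 3)/6 = 12/6 = 2; σ²_Task 2 = ((3−1)/6)² = 0.111
te_Task 3 = (8 + 4·12 + 22)/6 = 78/6 = 13; σ²_Task 3 = ((22−8)/6)² = 5.444
te_Task 4 = (1 + 4·2 + 3)/6 = 12/6 = 2; σ²_Task 4 = ((3−1)/6)² = 0.111
te_Task 5 = (1 + 4·4 + 7)/6 = 24/6 = 4; σ²_Task 5 = ((7−1)/6)² = 1.000
te_Task 6 = (1 + 4·5 + 9)/6 = 30/6 = 5; σ²_Task 6 = ((9−1)/6)² = 1.778
te_Task 7 = (1 + 4·2 + 9)/6 = 18/6 = 3; σ²_Task 7 = ((9−1)/6)² = 1.778

Forward pass:
ES_Task 1 = 0; EF_Task 1 = 3
ES_Task 2 = 0; EF_Task 2 = 2
ES_Task 3 = 0; EF_Task 3 = 13
ES_Task 4 = 0; EF_Task 4 = 2
ES_Task 5 = 2; EF_Task 5 = 2+4 = 6
ES_Task 6 = max(EF_Task 2=2, EF_Task 5=6) = 6; EF_Task 6 = 6+5 = 11
ES_Task 7 = max(EF_Task 1=3, EF_Task 3=13, EF_Task 5=6, EF_Task 6=11) = 13; EF_Task 7 = 13+3 = 16
Expected project duration μ = 16 hours. Critical path: Task 3 → Task 7.

Variance along critical path = 5.444 + 1.778 = 7.222; σ = √7.222 = 2.687 hours.
Z = (12 − 16) / 2.687 = -1.488
P(T ≤ 12) = Φ(-1.488) ≈ 0.068

0.068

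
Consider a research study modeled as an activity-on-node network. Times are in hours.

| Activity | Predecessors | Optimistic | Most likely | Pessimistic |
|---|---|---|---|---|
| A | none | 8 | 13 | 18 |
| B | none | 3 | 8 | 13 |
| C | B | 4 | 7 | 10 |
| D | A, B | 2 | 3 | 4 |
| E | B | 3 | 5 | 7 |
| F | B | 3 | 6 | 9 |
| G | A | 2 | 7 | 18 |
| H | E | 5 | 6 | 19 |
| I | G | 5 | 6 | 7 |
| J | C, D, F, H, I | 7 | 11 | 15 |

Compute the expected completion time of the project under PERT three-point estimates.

te_A = (8 + 4·13 + 18)/6 = 78/6 = 13
te_B = (3 + 4·8 + 13)/6 = 48/6 = 8
te_C = (4 + 4·7 + 10)/6 = 42/6 = 7
te_D = (2 + 4·3 + 4)/6 = 18/6 = 3
te_E = (3 + 4·5 + 7)/6 = 30/6 = 5
te_F = (3 + 4·6 + 9)/6 = 36/6 = 6
te_G = (2 + 4·7 + 18)/6 = 48/6 = 8
te_H = (5 + 4·6 + 19)/6 = 48/6 = 8
te_I = (5 + 4·6 + 7)/6 = 36/6 = 6
te_J = (7 + 4·11 + 15)/6 = 66/6 = 11

Forward pass:
ES_A = 0; EF_A = 13
ES_B = 0; EF_B = 8
ES_C = 8; EF_C = 8+7 = 15
ES_D = max(EF_A=13, EF_B=8) = 13; EF_D = 13+3 = 16
ES_E = 8; EF_E = 8+5 = 13
ES_F = 8; EF_F = 8+6 = 14
ES_G = 13; EF_G = 13+8 = 21
ES_H = 13; EF_H = 13+8 = 21
ES_I = 21; EF_I = 21+6 = 27
ES_J = max(EF_C=15, EF_D=16, EF_F=14, EF_H=21, EF_I=27) = 27; EF_J = 27+11 = 38
Expected project duration μ = 38 hours. Critical path: A → G → I → J.

38 hours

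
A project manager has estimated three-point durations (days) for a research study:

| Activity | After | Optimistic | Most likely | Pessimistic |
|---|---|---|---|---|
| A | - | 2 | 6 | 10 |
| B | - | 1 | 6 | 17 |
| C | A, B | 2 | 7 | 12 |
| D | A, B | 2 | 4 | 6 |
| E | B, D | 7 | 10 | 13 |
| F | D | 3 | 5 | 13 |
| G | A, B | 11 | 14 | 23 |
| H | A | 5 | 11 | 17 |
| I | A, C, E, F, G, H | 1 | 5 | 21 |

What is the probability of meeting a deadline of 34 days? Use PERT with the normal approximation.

te_A = (2 + 4·6 + 10)/6 = 36/6 = 6; σ²_A = ((10−2)/6)² = 1.778
te_B = (1 + 4·6 + 17)/6 = 42/6 = 7; σ²_B = ((17−1)/6)² = 7.111
te_C = (2 + 4·7 + 12)/6 = 42/6 = 7; σ²_C = ((12−2)/6)² = 2.778
te_D = (2 + 4·4 + 6)/6 = 24/6 = 4; σ²_D = ((6−2)/6)² = 0.444
te_E = (7 + 4·10 + 13)/6 = 60/6 = 10; σ²_E = ((13−7)/6)² = 1.000
te_F = (3 + 4·5 + 13)/6 = 36/6 = 6; σ²_F = ((13−3)/6)² = 2.778
te_G = (11 + 4·14 + 23)/6 = 90/6 = 15; σ²_G = ((23−11)/6)² = 4.000
te_H = (5 + 4·11 + 17)/6 = 66/6 = 11; σ²_H = ((17−5)/6)² = 4.000
te_I = (1 + 4·5 + 21)/6 = 42/6 = 7; σ²_I = ((21−1)/6)² = 11.111

Forward pass:
ES_A = 0; EF_A = 6
ES_B = 0; EF_B = 7
ES_C = max(EF_A=6, EF_B=7) = 7; EF_C = 7+7 = 14
ES_D = max(EF_A=6, EF_B=7) = 7; EF_D = 7+4 = 11
ES_E = max(EF_B=7, EF_D=11) = 11; EF_E = 11+10 = 21
ES_F = 11; EF_F = 11+6 = 17
ES_G = max(EF_A=6, EF_B=7) = 7; EF_G = 7+15 = 22
ES_H = 6; EF_H = 6+11 = 17
ES_I = max(EF_A=6, EF_C=14, EF_E=21, EF_F=17, EF_G=22, EF_H=17) = 22; EF_I = 22+7 = 29
Expected project duration μ = 29 days. Critical path: B → G → I.

Variance along critical path = 7.111 + 4.000 + 11.111 = 22.222; σ = √22.222 = 4.714 days.
Z = (34 − 29) / 4.714 = 1.061
P(T ≤ 34) = Φ(1.061) ≈ 0.856

0.856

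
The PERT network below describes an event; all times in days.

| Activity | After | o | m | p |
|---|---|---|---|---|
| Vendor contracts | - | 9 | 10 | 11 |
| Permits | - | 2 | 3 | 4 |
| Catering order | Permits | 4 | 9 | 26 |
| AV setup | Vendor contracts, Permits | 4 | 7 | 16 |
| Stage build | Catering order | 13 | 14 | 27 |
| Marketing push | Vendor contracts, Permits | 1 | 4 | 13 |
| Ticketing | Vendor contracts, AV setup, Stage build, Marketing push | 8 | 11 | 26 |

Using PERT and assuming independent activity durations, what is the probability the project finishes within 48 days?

te_Vendor contracts = (9 + 4·10 + 11)/6 = 60/6 = 10; σ²_Vendor contracts = ((11−9)/6)² = 0.111
te_Permits = (2 + 4·3 + 4)/6 = 18/6 = 3; σ²_Permits = ((4−2)/6)² = 0.111
te_Catering order = (4 + 4·9 + 26)/6 = 66/6 = 11; σ²_Catering order = ((26−4)/6)² = 13.444
te_AV setup = (4 + 4·7 + 16)/6 = 48/6 = 8; σ²_AV setup = ((16−4)/6)² = 4.000
te_Stage build = (13 + 4·14 + 27)/6 = 96/6 = 16; σ²_Stage build = ((27−13)/6)² = 5.444
te_Marketing push = (1 + 4·4 + 13)/6 = 30/6 = 5; σ²_Marketing push = ((13−1)/6)² = 4.000
te_Ticketing = (8 + 4·11 + 26)/6 = 78/6 = 13; σ²_Ticketing = ((26−8)/6)² = 9.000

Forward pass:
ES_Vendor contracts = 0; EF_Vendor contracts = 10
ES_Permits = 0; EF_Permits = 3
ES_Catering order = 3; EF_Catering order = 3+11 = 14
ES_AV setup = max(EF_Vendor contracts=10, EF_Permits=3) = 10; EF_AV setup = 10+8 = 18
ES_Stage build = 14; EF_Stage build = 14+16 = 30
ES_Marketing push = max(EF_Vendor contracts=10, EF_Permits=3) = 10; EF_Marketing push = 10+5 = 15
ES_Ticketing = max(EF_Vendor contracts=10, EF_AV setup=18, EF_Stage build=30, EF_Marketing push=15) = 30; EF_Ticketing = 30+13 = 43
Expected project duration μ = 43 days. Critical path: Permits → Catering order → Stage build → Ticketing.

Variance along critical path = 0.111 + 13.444 + 5.444 + 9.000 = 28.000; σ = √28.000 = 5.292 days.
Z = (48 − 43) / 5.292 = 0.945
P(T ≤ 48) = Φ(0.945) ≈ 0.828

0.828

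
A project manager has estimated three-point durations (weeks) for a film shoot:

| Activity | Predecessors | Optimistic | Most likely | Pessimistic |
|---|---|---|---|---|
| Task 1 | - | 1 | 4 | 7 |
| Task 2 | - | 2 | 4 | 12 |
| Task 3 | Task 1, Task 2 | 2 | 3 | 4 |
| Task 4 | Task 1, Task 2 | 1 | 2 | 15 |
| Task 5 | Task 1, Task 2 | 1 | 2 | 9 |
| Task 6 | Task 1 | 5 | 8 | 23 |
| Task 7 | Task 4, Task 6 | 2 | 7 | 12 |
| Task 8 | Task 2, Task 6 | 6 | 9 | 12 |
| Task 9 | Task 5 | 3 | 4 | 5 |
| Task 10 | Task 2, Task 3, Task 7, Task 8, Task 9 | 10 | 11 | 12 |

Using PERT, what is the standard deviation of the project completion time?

te_Task 1 = (1 + 4·4 + 7)/6 = 24/6 = 4; σ²_Task 1 = ((7−1)/6)² = 1.000
te_Task 2 = (2 + 4·4 + 12)/6 = 30/6 = 5; σ²_Task 2 = ((12−2)/6)² = 2.778
te_Task 3 = (2 + 4·3 + 4)/6 = 18/6 = 3; σ²_Task 3 = ((4−2)/6)² = 0.111
te_Task 4 = (1 + 4·2 + 15)/6 = 24/6 = 4; σ²_Task 4 = ((15−1)/6)² = 5.444
te_Task 5 = (1 + 4·2 + 9)/6 = 18/6 = 3; σ²_Task 5 = ((9−1)/6)² = 1.778
te_Task 6 = (5 + 4·8 + 23)/6 = 60/6 = 10; σ²_Task 6 = ((23−5)/6)² = 9.000
te_Task 7 = (2 + 4·7 + 12)/6 = 42/6 = 7; σ²_Task 7 = ((12−2)/6)² = 2.778
te_Task 8 = (6 + 4·9 + 12)/6 = 54/6 = 9; σ²_Task 8 = ((12−6)/6)² = 1.000
te_Task 9 = (3 + 4·4 + 5)/6 = 24/6 = 4; σ²_Task 9 = ((5−3)/6)² = 0.111
te_Task 10 = (10 + 4·11 + 12)/6 = 66/6 = 11; σ²_Task 10 = ((12−10)/6)² = 0.111

Forward pass:
ES_Task 1 = 0; EF_Task 1 = 4
ES_Task 2 = 0; EF_Task 2 = 5
ES_Task 3 = max(EF_Task 1=4, EF_Task 2=5) = 5; EF_Task 3 = 5+3 = 8
ES_Task 4 = max(EF_Task 1=4, EF_Task 2=5) = 5; EF_Task 4 = 5+4 = 9
ES_Task 5 = max(EF_Task 1=4, EF_Task 2=5) = 5; EF_Task 5 = 5+3 = 8
ES_Task 6 = 4; EF_Task 6 = 4+10 = 14
ES_Task 7 = max(EF_Task 4=9, EF_Task 6=14) = 14; EF_Task 7 = 14+7 = 21
ES_Task 8 = max(EF_Task 2=5, EF_Task 6=14) = 14; EF_Task 8 = 14+9 = 23
ES_Task 9 = 8; EF_Task 9 = 8+4 = 12
ES_Task 10 = max(EF_Task 2=5, EF_Task 3=8, EF_Task 7=21, EF_Task 8=23, EF_Task 9=12) = 23; EF_Task 10 = 23+11 = 34
Expected project duration μ = 34 weeks. Critical path: Task 1 → Task 6 → Task 8 → Task 10.

Variance along critical path = 1.000 + 9.000 + 1.000 + 0.111 = 11.111
σ = √11.111 = 3.333 weeks

3.33 weeks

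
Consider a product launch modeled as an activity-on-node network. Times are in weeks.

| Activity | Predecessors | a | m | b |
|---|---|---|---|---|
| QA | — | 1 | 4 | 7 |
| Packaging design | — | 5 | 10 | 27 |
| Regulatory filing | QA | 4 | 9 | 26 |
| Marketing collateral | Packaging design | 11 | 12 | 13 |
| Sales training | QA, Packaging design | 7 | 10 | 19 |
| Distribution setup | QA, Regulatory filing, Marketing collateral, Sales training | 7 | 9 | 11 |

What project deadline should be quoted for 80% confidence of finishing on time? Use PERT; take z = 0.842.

36.2 weeks

te_QA = (1 + 4·4 + 7)/6 = 24/6 = 4; σ²_QA = ((7−1)/6)² = 1.000
te_Packaging design = (5 + 4·10 + 27)/6 = 72/6 = 12; σ²_Packaging design = ((27−5)/6)² = 13.444
te_Regulatory filing = (4 + 4·9 + 26)/6 = 66/6 = 11; σ²_Regulatory filing = ((26−4)/6)² = 13.444
te_Marketing collateral = (11 + 4·12 + 13)/6 = 72/6 = 12; σ²_Marketing collateral = ((13−11)/6)² = 0.111
te_Sales training = (7 + 4·10 + 19)/6 = 66/6 = 11; σ²_Sales training = ((19−7)/6)² = 4.000
te_Distribution setup = (7 + 4·9 + 11)/6 = 54/6 = 9; σ²_Distribution setup = ((11−7)/6)² = 0.444

Forward pass:
ES_QA = 0; EF_QA = 4
ES_Packaging design = 0; EF_Packaging design = 12
ES_Regulatory filing = 4; EF_Regulatory filing = 4+11 = 15
ES_Marketing collateral = 12; EF_Marketing collateral = 12+12 = 24
ES_Sales training = max(EF_QA=4, EF_Packaging design=12) = 12; EF_Sales training = 12+11 = 23
ES_Distribution setup = max(EF_QA=4, EF_Regulatory filing=15, EF_Marketing collateral=24, EF_Sales training=23) = 24; EF_Distribution setup = 24+9 = 33
Expected project duration μ = 33 weeks. Critical path: Packaging design → Marketing collateral → Distribution setup.

Variance along critical path = 13.444 + 0.111 + 0.444 = 14.000; σ = 3.742 weeks.
D = μ + z·σ = 33 + 0.842·3.742 = 36.2 weeks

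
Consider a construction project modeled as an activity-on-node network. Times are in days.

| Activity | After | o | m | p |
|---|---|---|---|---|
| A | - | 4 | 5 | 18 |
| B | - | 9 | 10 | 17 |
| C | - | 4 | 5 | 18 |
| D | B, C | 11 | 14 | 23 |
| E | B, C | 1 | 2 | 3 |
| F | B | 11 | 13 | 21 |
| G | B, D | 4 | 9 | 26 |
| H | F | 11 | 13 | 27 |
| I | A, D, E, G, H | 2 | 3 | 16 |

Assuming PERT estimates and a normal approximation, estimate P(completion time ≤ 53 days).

0.973

te_A = (4 + 4·5 + 18)/6 = 42/6 = 7; σ²_A = ((18−4)/6)² = 5.444
te_B = (9 + 4·10 + 17)/6 = 66/6 = 11; σ²_B = ((17−9)/6)² = 1.778
te_C = (4 + 4·5 + 18)/6 = 42/6 = 7; σ²_C = ((18−4)/6)² = 5.444
te_D = (11 + 4·14 + 23)/6 = 90/6 = 15; σ²_D = ((23−11)/6)² = 4.000
te_E = (1 + 4·2 + 3)/6 = 12/6 = 2; σ²_E = ((3−1)/6)² = 0.111
te_F = (11 + 4·13 + 21)/6 = 84/6 = 14; σ²_F = ((21−11)/6)² = 2.778
te_G = (4 + 4·9 + 26)/6 = 66/6 = 11; σ²_G = ((26−4)/6)² = 13.444
te_H = (11 + 4·13 + 27)/6 = 90/6 = 15; σ²_H = ((27−11)/6)² = 7.111
te_I = (2 + 4·3 + 16)/6 = 30/6 = 5; σ²_I = ((16−2)/6)² = 5.444

Forward pass:
ES_A = 0; EF_A = 7
ES_B = 0; EF_B = 11
ES_C = 0; EF_C = 7
ES_D = max(EF_B=11, EF_C=7) = 11; EF_D = 11+15 = 26
ES_E = max(EF_B=11, EF_C=7) = 11; EF_E = 11+2 = 13
ES_F = 11; EF_F = 11+14 = 25
ES_G = max(EF_B=11, EF_D=26) = 26; EF_G = 26+11 = 37
ES_H = 25; EF_H = 25+15 = 40
ES_I = max(EF_A=7, EF_D=26, EF_E=13, EF_G=37, EF_H=40) = 40; EF_I = 40+5 = 45
Expected project duration μ = 45 days. Critical path: B → F → H → I.

Variance along critical path = 1.778 + 2.778 + 7.111 + 5.444 = 17.111; σ = √17.111 = 4.137 days.
Z = (53 − 45) / 4.137 = 1.934
P(T ≤ 53) = Φ(1.934) ≈ 0.973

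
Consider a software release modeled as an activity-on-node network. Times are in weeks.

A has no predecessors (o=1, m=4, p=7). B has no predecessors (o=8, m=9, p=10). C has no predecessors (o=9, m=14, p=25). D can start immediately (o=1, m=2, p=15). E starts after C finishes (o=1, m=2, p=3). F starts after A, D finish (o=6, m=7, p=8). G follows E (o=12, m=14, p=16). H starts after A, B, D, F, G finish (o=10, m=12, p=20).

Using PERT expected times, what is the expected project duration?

44 weeks

te_A = (1 + 4·4 + 7)/6 = 24/6 = 4
te_B = (8 + 4·9 + 10)/6 = 54/6 = 9
te_C = (9 + 4·14 + 25)/6 = 90/6 = 15
te_D = (1 + 4·2 + 15)/6 = 24/6 = 4
te_E = (1 + 4·2 + 3)/6 = 12/6 = 2
te_F = (6 + 4·7 + 8)/6 = 42/6 = 7
te_G = (12 + 4·14 + 16)/6 = 84/6 = 14
te_H = (10 + 4·12 + 20)/6 = 78/6 = 13

Forward pass:
ES_A = 0; EF_A = 4
ES_B = 0; EF_B = 9
ES_C = 0; EF_C = 15
ES_D = 0; EF_D = 4
ES_E = 15; EF_E = 15+2 = 17
ES_F = max(EF_A=4, EF_D=4) = 4; EF_F = 4+7 = 11
ES_G = 17; EF_G = 17+14 = 31
ES_H = max(EF_A=4, EF_B=9, EF_D=4, EF_F=11, EF_G=31) = 31; EF_H = 31+13 = 44
Expected project duration μ = 44 weeks. Critical path: C → E → G → H.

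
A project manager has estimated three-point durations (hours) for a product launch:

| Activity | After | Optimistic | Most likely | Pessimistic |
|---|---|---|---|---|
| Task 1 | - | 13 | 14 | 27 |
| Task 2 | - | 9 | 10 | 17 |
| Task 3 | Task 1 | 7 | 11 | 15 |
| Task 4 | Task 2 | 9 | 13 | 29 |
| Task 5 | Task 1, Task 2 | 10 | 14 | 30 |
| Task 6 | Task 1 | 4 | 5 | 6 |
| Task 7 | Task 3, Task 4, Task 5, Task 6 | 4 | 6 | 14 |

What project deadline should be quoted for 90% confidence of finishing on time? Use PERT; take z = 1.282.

44.6 hours

te_Task 1 = (13 + 4·14 + 27)/6 = 96/6 = 16; σ²_Task 1 = ((27−13)/6)² = 5.444
te_Task 2 = (9 + 4·10 + 17)/6 = 66/6 = 11; σ²_Task 2 = ((17−9)/6)² = 1.778
te_Task 3 = (7 + 4·11 + 15)/6 = 66/6 = 11; σ²_Task 3 = ((15−7)/6)² = 1.778
te_Task 4 = (9 + 4·13 + 29)/6 = 90/6 = 15; σ²_Task 4 = ((29−9)/6)² = 11.111
te_Task 5 = (10 + 4·14 + 30)/6 = 96/6 = 16; σ²_Task 5 = ((30−10)/6)² = 11.111
te_Task 6 = (4 + 4·5 + 6)/6 = 30/6 = 5; σ²_Task 6 = ((6−4)/6)² = 0.111
te_Task 7 = (4 + 4·6 + 14)/6 = 42/6 = 7; σ²_Task 7 = ((14−4)/6)² = 2.778

Forward pass:
ES_Task 1 = 0; EF_Task 1 = 16
ES_Task 2 = 0; EF_Task 2 = 11
ES_Task 3 = 16; EF_Task 3 = 16+11 = 27
ES_Task 4 = 11; EF_Task 4 = 11+15 = 26
ES_Task 5 = max(EF_Task 1=16, EF_Task 2=11) = 16; EF_Task 5 = 16+16 = 32
ES_Task 6 = 16; EF_Task 6 = 16+5 = 21
ES_Task 7 = max(EF_Task 3=27, EF_Task 4=26, EF_Task 5=32, EF_Task 6=21) = 32; EF_Task 7 = 32+7 = 39
Expected project duration μ = 39 hours. Critical path: Task 1 → Task 5 → Task 7.

Variance along critical path = 5.444 + 11.111 + 2.778 = 19.333; σ = 4.397 hours.
D = μ + z·σ = 39 + 1.282·4.397 = 44.6 hours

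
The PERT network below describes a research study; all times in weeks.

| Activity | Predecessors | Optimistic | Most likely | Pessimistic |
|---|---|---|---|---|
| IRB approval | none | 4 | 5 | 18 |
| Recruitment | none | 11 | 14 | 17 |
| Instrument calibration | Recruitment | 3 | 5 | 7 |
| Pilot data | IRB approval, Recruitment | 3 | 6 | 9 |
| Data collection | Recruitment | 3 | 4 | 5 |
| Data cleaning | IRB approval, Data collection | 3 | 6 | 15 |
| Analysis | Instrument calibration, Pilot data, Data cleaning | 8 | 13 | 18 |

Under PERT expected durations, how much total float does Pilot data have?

5 weeks

te_IRB approval = (4 + 4·5 + 18)/6 = 42/6 = 7
te_Recruitment = (11 + 4·14 + 17)/6 = 84/6 = 14
te_Instrument calibration = (3 + 4·5 + 7)/6 = 30/6 = 5
te_Pilot data = (3 + 4·6 + 9)/6 = 36/6 = 6
te_Data collection = (3 + 4·4 + 5)/6 = 24/6 = 4
te_Data cleaning = (3 + 4·6 + 15)/6 = 42/6 = 7
te_Analysis = (8 + 4·13 + 18)/6 = 78/6 = 13

Forward pass:
ES_IRB approval = 0; EF_IRB approval = 7
ES_Recruitment = 0; EF_Recruitment = 14
ES_Instrument calibration = 14; EF_Instrument calibration = 14+5 = 19
ES_Pilot data = max(EF_IRB approval=7, EF_Recruitment=14) = 14; EF_Pilot data = 14+6 = 20
ES_Data collection = 14; EF_Data collection = 14+4 = 18
ES_Data cleaning = max(EF_IRB approval=7, EF_Data collection=18) = 18; EF_Data cleaning = 18+7 = 25
ES_Analysis = max(EF_Instrument calibration=19, EF_Pilot data=20, EF_Data cleaning=25) = 25; EF_Analysis = 25+13 = 38
Expected project duration μ = 38 weeks. Critical path: Recruitment → Data collection → Data cleaning → Analysis.

Backward pass:
LF_Analysis = 38; LS_Analysis = 38−13 = 25
LF_Data cleaning = LS_Analysis = 25; LS_Data cleaning = 25−7 = 18
LF_Data collection = LS_Data cleaning = 18; LS_Data collection = 18−4 = 14
LF_Pilot data = LS_Analysis = 25; LS_Pilot data = 25−6 = 19
LF_Instrument calibration = LS_Analysis = 25; LS_Instrument calibration = 25−5 = 20
LF_Recruitment = min(LS_Instrument calibration=20, LS_Pilot data=19, LS_Data collection=14) = 14; LS_Recruitment = 14−14 = 0
LF_IRB approval = min(LS_Pilot data=19, LS_Data cleaning=18) = 18; LS_IRB approval = 18−7 = 11
Slack_Pilot data = LS_Pilot data − ES_Pilot data = 19 − 14 = 5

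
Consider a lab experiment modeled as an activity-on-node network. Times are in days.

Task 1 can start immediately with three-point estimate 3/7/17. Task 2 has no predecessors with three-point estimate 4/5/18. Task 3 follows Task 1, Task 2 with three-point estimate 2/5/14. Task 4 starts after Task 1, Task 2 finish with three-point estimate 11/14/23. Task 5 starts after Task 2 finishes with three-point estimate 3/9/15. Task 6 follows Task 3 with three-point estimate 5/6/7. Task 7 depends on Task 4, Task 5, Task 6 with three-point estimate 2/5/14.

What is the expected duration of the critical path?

te_Task 1 = (3 + 4·7 + 17)/6 = 48/6 = 8
te_Task 2 = (4 + 4·5 + 18)/6 = 42/6 = 7
te_Task 3 = (2 + 4·5 + 14)/6 = 36/6 = 6
te_Task 4 = (11 + 4·14 + 23)/6 = 90/6 = 15
te_Task 5 = (3 + 4·9 + 15)/6 = 54/6 = 9
te_Task 6 = (5 + 4·6 + 7)/6 = 36/6 = 6
te_Task 7 = (2 + 4·5 + 14)/6 = 36/6 = 6

Forward pass:
ES_Task 1 = 0; EF_Task 1 = 8
ES_Task 2 = 0; EF_Task 2 = 7
ES_Task 3 = max(EF_Task 1=8, EF_Task 2=7) = 8; EF_Task 3 = 8+6 = 14
ES_Task 4 = max(EF_Task 1=8, EF_Task 2=7) = 8; EF_Task 4 = 8+15 = 23
ES_Task 5 = 7; EF_Task 5 = 7+9 = 16
ES_Task 6 = 14; EF_Task 6 = 14+6 = 20
ES_Task 7 = max(EF_Task 4=23, EF_Task 5=16, EF_Task 6=20) = 23; EF_Task 7 = 23+6 = 29
Expected project duration μ = 29 days. Critical path: Task 1 → Task 4 → Task 7.

29 days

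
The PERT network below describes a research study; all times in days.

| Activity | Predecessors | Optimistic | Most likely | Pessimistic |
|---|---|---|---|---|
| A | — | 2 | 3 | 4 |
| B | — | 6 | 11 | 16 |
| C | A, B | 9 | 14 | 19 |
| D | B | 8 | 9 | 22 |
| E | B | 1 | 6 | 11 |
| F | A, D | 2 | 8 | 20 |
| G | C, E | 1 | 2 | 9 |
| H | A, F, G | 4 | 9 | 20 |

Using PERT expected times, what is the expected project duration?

41 days

te_A = (2 + 4·3 + 4)/6 = 18/6 = 3
te_B = (6 + 4·11 + 16)/6 = 66/6 = 11
te_C = (9 + 4·14 + 19)/6 = 84/6 = 14
te_D = (8 + 4·9 + 22)/6 = 66/6 = 11
te_E = (1 + 4·6 + 11)/6 = 36/6 = 6
te_F = (2 + 4·8 + 20)/6 = 54/6 = 9
te_G = (1 + 4·2 + 9)/6 = 18/6 = 3
te_H = (4 + 4·9 + 20)/6 = 60/6 = 10

Forward pass:
ES_A = 0; EF_A = 3
ES_B = 0; EF_B = 11
ES_C = max(EF_A=3, EF_B=11) = 11; EF_C = 11+14 = 25
ES_D = 11; EF_D = 11+11 = 22
ES_E = 11; EF_E = 11+6 = 17
ES_F = max(EF_A=3, EF_D=22) = 22; EF_F = 22+9 = 31
ES_G = max(EF_C=25, EF_E=17) = 25; EF_G = 25+3 = 28
ES_H = max(EF_A=3, EF_F=31, EF_G=28) = 31; EF_H = 31+10 = 41
Expected project duration μ = 41 days. Critical path: B → D → F → H.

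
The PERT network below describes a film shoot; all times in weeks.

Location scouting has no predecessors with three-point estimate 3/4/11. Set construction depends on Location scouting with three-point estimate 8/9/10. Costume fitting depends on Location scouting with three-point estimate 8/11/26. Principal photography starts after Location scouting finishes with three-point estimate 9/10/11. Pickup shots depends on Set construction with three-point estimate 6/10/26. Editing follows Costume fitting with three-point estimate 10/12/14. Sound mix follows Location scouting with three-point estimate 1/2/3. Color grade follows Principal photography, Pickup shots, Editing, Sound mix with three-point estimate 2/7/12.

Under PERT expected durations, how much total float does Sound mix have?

23 weeks

te_Location scouting = (3 + 4·4 + 11)/6 = 30/6 = 5
te_Set construction = (8 + 4·9 + 10)/6 = 54/6 = 9
te_Costume fitting = (8 + 4·11 + 26)/6 = 78/6 = 13
te_Principal photography = (9 + 4·10 + 11)/6 = 60/6 = 10
te_Pickup shots = (6 + 4·10 + 26)/6 = 72/6 = 12
te_Editing = (10 + 4·12 + 14)/6 = 72/6 = 12
te_Sound mix = (1 + 4·2 + 3)/6 = 12/6 = 2
te_Color grade = (2 + 4·7 + 12)/6 = 42/6 = 7

Forward pass:
ES_Location scouting = 0; EF_Location scouting = 5
ES_Set construction = 5; EF_Set construction = 5+9 = 14
ES_Costume fitting = 5; EF_Costume fitting = 5+13 = 18
ES_Principal photography = 5; EF_Principal photography = 5+10 = 15
ES_Pickup shots = 14; EF_Pickup shots = 14+12 = 26
ES_Editing = 18; EF_Editing = 18+12 = 30
ES_Sound mix = 5; EF_Sound mix = 5+2 = 7
ES_Color grade = max(EF_Principal photography=15, EF_Pickup shots=26, EF_Editing=30, EF_Sound mix=7) = 30; EF_Color grade = 30+7 = 37
Expected project duration μ = 37 weeks. Critical path: Location scouting → Costume fitting → Editing → Color grade.

Backward pass:
LF_Color grade = 37; LS_Color grade = 37−7 = 30
LF_Sound mix = LS_Color grade = 30; LS_Sound mix = 30−2 = 28
LF_Editing = LS_Color grade = 30; LS_Editing = 30−12 = 18
LF_Pickup shots = LS_Color grade = 30; LS_Pickup shots = 30−12 = 18
LF_Principal photography = LS_Color grade = 30; LS_Principal photography = 30−10 = 20
LF_Costume fitting = LS_Editing = 18; LS_Costume fitting = 18−13 = 5
LF_Set construction = LS_Pickup shots = 18; LS_Set construction = 18−9 = 9
LF_Location scouting = min(LS_Set construction=9, LS_Costume fitting=5, LS_Principal photography=20, LS_Sound mix=28) = 5; LS_Location scouting = 5−5 = 0
Slack_Sound mix = LS_Sound mix − ES_Sound mix = 28 − 5 = 23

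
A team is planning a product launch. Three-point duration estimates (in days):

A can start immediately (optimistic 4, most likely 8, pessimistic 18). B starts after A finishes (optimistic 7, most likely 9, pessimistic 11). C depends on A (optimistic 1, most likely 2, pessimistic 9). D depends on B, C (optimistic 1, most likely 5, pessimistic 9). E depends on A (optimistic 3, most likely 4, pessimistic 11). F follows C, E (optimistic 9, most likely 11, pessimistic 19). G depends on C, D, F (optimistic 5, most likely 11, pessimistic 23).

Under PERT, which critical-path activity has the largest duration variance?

G

te_A = (4 + 4·8 + 18)/6 = 54/6 = 9; σ²_A = ((18−4)/6)² = 5.444
te_B = (7 + 4·9 + 11)/6 = 54/6 = 9; σ²_B = ((11−7)/6)² = 0.444
te_C = (1 + 4·2 + 9)/6 = 18/6 = 3; σ²_C = ((9−1)/6)² = 1.778
te_D = (1 + 4·5 + 9)/6 = 30/6 = 5; σ²_D = ((9−1)/6)² = 1.778
te_E = (3 + 4·4 + 11)/6 = 30/6 = 5; σ²_E = ((11−3)/6)² = 1.778
te_F = (9 + 4·11 + 19)/6 = 72/6 = 12; σ²_F = ((19−9)/6)² = 2.778
te_G = (5 + 4·11 + 23)/6 = 72/6 = 12; σ²_G = ((23−5)/6)² = 9.000

Forward pass:
ES_A = 0; EF_A = 9
ES_B = 9; EF_B = 9+9 = 18
ES_C = 9; EF_C = 9+3 = 12
ES_D = max(EF_B=18, EF_C=12) = 18; EF_D = 18+5 = 23
ES_E = 9; EF_E = 9+5 = 14
ES_F = max(EF_C=12, EF_E=14) = 14; EF_F = 14+12 = 26
ES_G = max(EF_C=12, EF_D=23, EF_F=26) = 26; EF_G = 26+12 = 38
Expected project duration μ = 38 days. Critical path: A → E → F → G.

Variances on critical path: σ²_A=5.444, σ²_E=1.778, σ²_F=2.778, σ²_G=9.000.
Largest is σ²_G = 9.000.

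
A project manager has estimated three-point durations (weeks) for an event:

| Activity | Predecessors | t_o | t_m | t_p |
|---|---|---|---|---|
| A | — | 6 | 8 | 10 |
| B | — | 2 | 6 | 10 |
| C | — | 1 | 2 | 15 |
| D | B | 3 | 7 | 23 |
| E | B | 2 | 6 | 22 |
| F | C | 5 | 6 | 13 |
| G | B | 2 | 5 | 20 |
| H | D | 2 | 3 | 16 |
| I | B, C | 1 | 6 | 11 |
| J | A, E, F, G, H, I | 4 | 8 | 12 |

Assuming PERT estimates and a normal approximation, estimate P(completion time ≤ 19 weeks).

0.022

te_A = (6 + 4·8 + 10)/6 = 48/6 = 8; σ²_A = ((10−6)/6)² = 0.444
te_B = (2 + 4·6 + 10)/6 = 36/6 = 6; σ²_B = ((10−2)/6)² = 1.778
te_C = (1 + 4·2 + 15)/6 = 24/6 = 4; σ²_C = ((15−1)/6)² = 5.444
te_D = (3 + 4·7 + 23)/6 = 54/6 = 9; σ²_D = ((23−3)/6)² = 11.111
te_E = (2 + 4·6 + 22)/6 = 48/6 = 8; σ²_E = ((22−2)/6)² = 11.111
te_F = (5 + 4·6 + 13)/6 = 42/6 = 7; σ²_F = ((13−5)/6)² = 1.778
te_G = (2 + 4·5 + 20)/6 = 42/6 = 7; σ²_G = ((20−2)/6)² = 9.000
te_H = (2 + 4·3 + 16)/6 = 30/6 = 5; σ²_H = ((16−2)/6)² = 5.444
te_I = (1 + 4·6 + 11)/6 = 36/6 = 6; σ²_I = ((11−1)/6)² = 2.778
te_J = (4 + 4·8 + 12)/6 = 48/6 = 8; σ²_J = ((12−4)/6)² = 1.778

Forward pass:
ES_A = 0; EF_A = 8
ES_B = 0; EF_B = 6
ES_C = 0; EF_C = 4
ES_D = 6; EF_D = 6+9 = 15
ES_E = 6; EF_E = 6+8 = 14
ES_F = 4; EF_F = 4+7 = 11
ES_G = 6; EF_G = 6+7 = 13
ES_H = 15; EF_H = 15+5 = 20
ES_I = max(EF_B=6, EF_C=4) = 6; EF_I = 6+6 = 12
ES_J = max(EF_A=8, EF_E=14, EF_F=11, EF_G=13, EF_H=20, EF_I=12) = 20; EF_J = 20+8 = 28
Expected project duration μ = 28 weeks. Critical path: B → D → H → J.

Variance along critical path = 1.778 + 11.111 + 5.444 + 1.778 = 20.111; σ = √20.111 = 4.485 weeks.
Z = (19 − 28) / 4.485 = -2.007
P(T ≤ 19) = Φ(-2.007) ≈ 0.022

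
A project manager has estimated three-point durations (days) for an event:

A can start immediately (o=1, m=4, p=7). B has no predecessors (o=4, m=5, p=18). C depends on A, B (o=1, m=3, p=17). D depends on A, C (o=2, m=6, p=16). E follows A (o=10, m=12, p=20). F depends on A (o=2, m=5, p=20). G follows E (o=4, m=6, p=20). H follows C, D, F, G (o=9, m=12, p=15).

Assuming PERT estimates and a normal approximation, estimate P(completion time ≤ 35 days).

te_A = (1 + 4·4 + 7)/6 = 24/6 = 4; σ²_A = ((7−1)/6)² = 1.000
te_B = (4 + 4·5 + 18)/6 = 42/6 = 7; σ²_B = ((18−4)/6)² = 5.444
te_C = (1 + 4·3 + 17)/6 = 30/6 = 5; σ²_C = ((17−1)/6)² = 7.111
te_D = (2 + 4·6 + 16)/6 = 42/6 = 7; σ²_D = ((16−2)/6)² = 5.444
te_E = (10 + 4·12 + 20)/6 = 78/6 = 13; σ²_E = ((20−10)/6)² = 2.778
te_F = (2 + 4·5 + 20)/6 = 42/6 = 7; σ²_F = ((20−2)/6)² = 9.000
te_G = (4 + 4·6 + 20)/6 = 48/6 = 8; σ²_G = ((20−4)/6)² = 7.111
te_H = (9 + 4·12 + 15)/6 = 72/6 = 12; σ²_H = ((15−9)/6)² = 1.000

Forward pass:
ES_A = 0; EF_A = 4
ES_B = 0; EF_B = 7
ES_C = max(EF_A=4, EF_B=7) = 7; EF_C = 7+5 = 12
ES_D = max(EF_A=4, EF_C=12) = 12; EF_D = 12+7 = 19
ES_E = 4; EF_E = 4+13 = 17
ES_F = 4; EF_F = 4+7 = 11
ES_G = 17; EF_G = 17+8 = 25
ES_H = max(EF_C=12, EF_D=19, EF_F=11, EF_G=25) = 25; EF_H = 25+12 = 37
Expected project duration μ = 37 days. Critical path: A → E → G → H.

Variance along critical path = 1.000 + 2.778 + 7.111 + 1.000 = 11.889; σ = √11.889 = 3.448 days.
Z = (35 − 37) / 3.448 = -0.580
P(T ≤ 35) = Φ(-0.580) ≈ 0.281

0.281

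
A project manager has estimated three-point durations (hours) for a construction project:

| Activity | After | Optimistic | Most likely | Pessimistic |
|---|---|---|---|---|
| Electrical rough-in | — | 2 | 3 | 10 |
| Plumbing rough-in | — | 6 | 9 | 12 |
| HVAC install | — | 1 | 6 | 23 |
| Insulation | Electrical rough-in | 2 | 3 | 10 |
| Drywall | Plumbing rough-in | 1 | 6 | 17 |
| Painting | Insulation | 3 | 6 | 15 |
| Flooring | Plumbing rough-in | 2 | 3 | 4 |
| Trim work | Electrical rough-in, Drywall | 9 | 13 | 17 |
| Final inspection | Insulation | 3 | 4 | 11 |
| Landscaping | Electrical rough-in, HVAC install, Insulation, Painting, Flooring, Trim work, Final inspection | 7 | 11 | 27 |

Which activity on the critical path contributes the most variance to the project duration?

te_Electrical rough-in = (2 + 4·3 + 10)/6 = 24/6 = 4; σ²_Electrical rough-in = ((10−2)/6)² = 1.778
te_Plumbing rough-in = (6 + 4·9 + 12)/6 = 54/6 = 9; σ²_Plumbing rough-in = ((12−6)/6)² = 1.000
te_HVAC install = (1 + 4·6 + 23)/6 = 48/6 = 8; σ²_HVAC install = ((23−1)/6)² = 13.444
te_Insulation = (2 + 4·3 + 10)/6 = 24/6 = 4; σ²_Insulation = ((10−2)/6)² = 1.778
te_Drywall = (1 + 4·6 + 17)/6 = 42/6 = 7; σ²_Drywall = ((17−1)/6)² = 7.111
te_Painting = (3 + 4·6 + 15)/6 = 42/6 = 7; σ²_Painting = ((15−3)/6)² = 4.000
te_Flooring = (2 + 4·3 + 4)/6 = 18/6 = 3; σ²_Flooring = ((4−2)/6)² = 0.111
te_Trim work = (9 + 4·13 + 17)/6 = 78/6 = 13; σ²_Trim work = ((17−9)/6)² = 1.778
te_Final inspection = (3 + 4·4 + 11)/6 = 30/6 = 5; σ²_Final inspection = ((11−3)/6)² = 1.778
te_Landscaping = (7 + 4·11 + 27)/6 = 78/6 = 13; σ²_Landscaping = ((27−7)/6)² = 11.111

Forward pass:
ES_Electrical rough-in = 0; EF_Electrical rough-in = 4
ES_Plumbing rough-in = 0; EF_Plumbing rough-in = 9
ES_HVAC install = 0; EF_HVAC install = 8
ES_Insulation = 4; EF_Insulation = 4+4 = 8
ES_Drywall = 9; EF_Drywall = 9+7 = 16
ES_Painting = 8; EF_Painting = 8+7 = 15
ES_Flooring = 9; EF_Flooring = 9+3 = 12
ES_Trim work = max(EF_Electrical rough-in=4, EF_Drywall=16) = 16; EF_Trim work = 16+13 = 29
ES_Final inspection = 8; EF_Final inspection = 8+5 = 13
ES_Landscaping = max(EF_Electrical rough-in=4, EF_HVAC install=8, EF_Insulation=8, EF_Painting=15, EF_Flooring=12, EF_Trim work=29, EF_Final inspection=13) = 29; EF_Landscaping = 29+13 = 42
Expected project duration μ = 42 hours. Critical path: Plumbing rough-in → Drywall → Trim work → Landscaping.

Variances on critical path: σ²_Plumbing rough-in=1.000, σ²_Drywall=7.111, σ²_Trim work=1.778, σ²_Landscaping=11.111.
Largest is σ²_Landscaping = 11.111.

Landscaping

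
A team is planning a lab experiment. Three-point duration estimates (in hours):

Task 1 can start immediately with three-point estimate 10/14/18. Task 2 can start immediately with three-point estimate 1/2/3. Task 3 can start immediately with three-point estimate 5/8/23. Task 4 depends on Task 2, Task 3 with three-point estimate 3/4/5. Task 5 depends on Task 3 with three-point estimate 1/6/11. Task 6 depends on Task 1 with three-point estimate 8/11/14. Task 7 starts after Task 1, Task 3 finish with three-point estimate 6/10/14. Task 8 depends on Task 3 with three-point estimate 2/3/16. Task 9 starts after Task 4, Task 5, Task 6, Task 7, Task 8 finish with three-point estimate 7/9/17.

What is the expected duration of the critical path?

te_Task 1 = (10 + 4·14 + 18)/6 = 84/6 = 14
te_Task 2 = (1 + 4·2 + 3)/6 = 12/6 = 2
te_Task 3 = (5 + 4·8 + 23)/6 = 60/6 = 10
te_Task 4 = (3 + 4·4 + 5)/6 = 24/6 = 4
te_Task 5 = (1 + 4·6 + 11)/6 = 36/6 = 6
te_Task 6 = (8 + 4·11 + 14)/6 = 66/6 = 11
te_Task 7 = (6 + 4·10 + 14)/6 = 60/6 = 10
te_Task 8 = (2 + 4·3 + 16)/6 = 30/6 = 5
te_Task 9 = (7 + 4·9 + 17)/6 = 60/6 = 10

Forward pass:
ES_Task 1 = 0; EF_Task 1 = 14
ES_Task 2 = 0; EF_Task 2 = 2
ES_Task 3 = 0; EF_Task 3 = 10
ES_Task 4 = max(EF_Task 2=2, EF_Task 3=10) = 10; EF_Task 4 = 10+4 = 14
ES_Task 5 = 10; EF_Task 5 = 10+6 = 16
ES_Task 6 = 14; EF_Task 6 = 14+11 = 25
ES_Task 7 = max(EF_Task 1=14, EF_Task 3=10) = 14; EF_Task 7 = 14+10 = 24
ES_Task 8 = 10; EF_Task 8 = 10+5 = 15
ES_Task 9 = max(EF_Task 4=14, EF_Task 5=16, EF_Task 6=25, EF_Task 7=24, EF_Task 8=15) = 25; EF_Task 9 = 25+10 = 35
Expected project duration μ = 35 hours. Critical path: Task 1 → Task 6 → Task 9.

35 hours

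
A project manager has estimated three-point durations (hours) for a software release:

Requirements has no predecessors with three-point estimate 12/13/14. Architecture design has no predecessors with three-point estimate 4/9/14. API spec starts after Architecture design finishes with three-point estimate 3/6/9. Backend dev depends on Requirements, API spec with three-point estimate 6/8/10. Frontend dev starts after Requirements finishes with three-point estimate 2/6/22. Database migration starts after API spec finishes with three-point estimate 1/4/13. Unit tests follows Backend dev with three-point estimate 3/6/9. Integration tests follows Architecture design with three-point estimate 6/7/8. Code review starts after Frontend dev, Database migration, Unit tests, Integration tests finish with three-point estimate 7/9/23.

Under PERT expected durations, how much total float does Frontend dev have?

te_Requirements = (12 + 4·13 + 14)/6 = 78/6 = 13
te_Architecture design = (4 + 4·9 + 14)/6 = 54/6 = 9
te_API spec = (3 + 4·6 + 9)/6 = 36/6 = 6
te_Backend dev = (6 + 4·8 + 10)/6 = 48/6 = 8
te_Frontend dev = (2 + 4·6 + 22)/6 = 48/6 = 8
te_Database migration = (1 + 4·4 + 13)/6 = 30/6 = 5
te_Unit tests = (3 + 4·6 + 9)/6 = 36/6 = 6
te_Integration tests = (6 + 4·7 + 8)/6 = 42/6 = 7
te_Code review = (7 + 4·9 + 23)/6 = 66/6 = 11

Forward pass:
ES_Requirements = 0; EF_Requirements = 13
ES_Architecture design = 0; EF_Architecture design = 9
ES_API spec = 9; EF_API spec = 9+6 = 15
ES_Backend dev = max(EF_Requirements=13, EF_API spec=15) = 15; EF_Backend dev = 15+8 = 23
ES_Frontend dev = 13; EF_Frontend dev = 13+8 = 21
ES_Database migration = 15; EF_Database migration = 15+5 = 20
ES_Unit tests = 23; EF_Unit tests = 23+6 = 29
ES_Integration tests = 9; EF_Integration tests = 9+7 = 16
ES_Code review = max(EF_Frontend dev=21, EF_Database migration=20, EF_Unit tests=29, EF_Integration tests=16) = 29; EF_Code review = 29+11 = 40
Expected project duration μ = 40 hours. Critical path: Architecture design → API spec → Backend dev → Unit tests → Code review.

Backward pass:
LF_Code review = 40; LS_Code review = 40−11 = 29
LF_Integration tests = LS_Code review = 29; LS_Integration tests = 29−7 = 22
LF_Unit tests = LS_Code review = 29; LS_Unit tests = 29−6 = 23
LF_Database migration = LS_Code review = 29; LS_Database migration = 29−5 = 24
LF_Frontend dev = LS_Code review = 29; LS_Frontend dev = 29−8 = 21
LF_Backend dev = LS_Unit tests = 23; LS_Backend dev = 23−8 = 15
LF_API spec = min(LS_Backend dev=15, LS_Database migration=24) = 15; LS_API spec = 15−6 = 9
LF_Architecture design = min(LS_API spec=9, LS_Integration tests=22) = 9; LS_Architecture design = 9−9 = 0
LF_Requirements = min(LS_Backend dev=15, LS_Frontend dev=21) = 15; LS_Requirements = 15−13 = 2
Slack_Frontend dev = LS_Frontend dev − ES_Frontend dev = 21 − 13 = 8

8 hours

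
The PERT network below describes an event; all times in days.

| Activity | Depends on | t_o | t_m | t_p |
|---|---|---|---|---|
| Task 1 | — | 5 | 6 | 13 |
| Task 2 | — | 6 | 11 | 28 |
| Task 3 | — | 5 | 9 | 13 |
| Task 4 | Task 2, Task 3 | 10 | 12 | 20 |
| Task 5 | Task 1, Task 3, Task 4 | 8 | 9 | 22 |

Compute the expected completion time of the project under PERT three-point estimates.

37 days

te_Task 1 = (5 + 4·6 + 13)/6 = 42/6 = 7
te_Task 2 = (6 + 4·11 + 28)/6 = 78/6 = 13
te_Task 3 = (5 + 4·9 + 13)/6 = 54/6 = 9
te_Task 4 = (10 + 4·12 + 20)/6 = 78/6 = 13
te_Task 5 = (8 + 4·9 + 22)/6 = 66/6 = 11

Forward pass:
ES_Task 1 = 0; EF_Task 1 = 7
ES_Task 2 = 0; EF_Task 2 = 13
ES_Task 3 = 0; EF_Task 3 = 9
ES_Task 4 = max(EF_Task 2=13, EF_Task 3=9) = 13; EF_Task 4 = 13+13 = 26
ES_Task 5 = max(EF_Task 1=7, EF_Task 3=9, EF_Task 4=26) = 26; EF_Task 5 = 26+11 = 37
Expected project duration μ = 37 days. Critical path: Task 2 → Task 4 → Task 5.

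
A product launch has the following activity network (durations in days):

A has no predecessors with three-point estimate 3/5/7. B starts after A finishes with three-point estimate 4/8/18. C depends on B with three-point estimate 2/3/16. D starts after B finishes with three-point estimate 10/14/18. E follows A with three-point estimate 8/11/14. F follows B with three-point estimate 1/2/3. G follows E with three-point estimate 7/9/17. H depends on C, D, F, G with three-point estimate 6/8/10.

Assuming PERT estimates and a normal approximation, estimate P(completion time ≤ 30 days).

0.018

te_A = (3 + 4·5 + 7)/6 = 30/6 = 5; σ²_A = ((7−3)/6)² = 0.444
te_B = (4 + 4·8 + 18)/6 = 54/6 = 9; σ²_B = ((18−4)/6)² = 5.444
te_C = (2 + 4·3 + 16)/6 = 30/6 = 5; σ²_C = ((16−2)/6)² = 5.444
te_D = (10 + 4·14 + 18)/6 = 84/6 = 14; σ²_D = ((18−10)/6)² = 1.778
te_E = (8 + 4·11 + 14)/6 = 66/6 = 11; σ²_E = ((14−8)/6)² = 1.000
te_F = (1 + 4·2 + 3)/6 = 12/6 = 2; σ²_F = ((3−1)/6)² = 0.111
te_G = (7 + 4·9 + 17)/6 = 60/6 = 10; σ²_G = ((17−7)/6)² = 2.778
te_H = (6 + 4·8 + 10)/6 = 48/6 = 8; σ²_H = ((10−6)/6)² = 0.444

Forward pass:
ES_A = 0; EF_A = 5
ES_B = 5; EF_B = 5+9 = 14
ES_C = 14; EF_C = 14+5 = 19
ES_D = 14; EF_D = 14+14 = 28
ES_E = 5; EF_E = 5+11 = 16
ES_F = 14; EF_F = 14+2 = 16
ES_G = 16; EF_G = 16+10 = 26
ES_H = max(EF_C=19, EF_D=28, EF_F=16, EF_G=26) = 28; EF_H = 28+8 = 36
Expected project duration μ = 36 days. Critical path: A → B → D → H.

Variance along critical path = 0.444 + 5.444 + 1.778 + 0.444 = 8.111; σ = √8.111 = 2.848 days.
Z = (30 − 36) / 2.848 = -2.107
P(T ≤ 30) = Φ(-2.107) ≈ 0.018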